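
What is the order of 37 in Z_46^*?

22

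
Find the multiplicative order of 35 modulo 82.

ord(35) | φ(82) = φ(2)·φ(41) = 1·40 = 40 = 2^3 · 5.
Divisors of 40: 1, 2, 4, 5, 8, 10, 20, 40.
Compute 35^d (mod 82) for the divisors d until we hit 1:
35^1 ≡ 35 (mod 82)
35^2 ≡ 77 (mod 82)
35^4 ≡ 25 (mod 82)
35^5 ≡ 55 (mod 82)
35^8 ≡ 51 (mod 82)
35^10 ≡ 73 (mod 82)
35^20 ≡ 81 (mod 82)
35^40 ≡ 1 (mod 82) ✓
Hence ord(35) = 40.

40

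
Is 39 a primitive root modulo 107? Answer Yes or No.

No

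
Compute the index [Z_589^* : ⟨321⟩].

6

By Lagrange's theorem, ord_589(321) divides φ(589) = φ(19·31) = (19−1)·(31−1) = 18·30 = 540 = 2^2 · 3^3 · 5.
Divisors of 540: 1, 2, 3, 4, 5, 6, 9, 10, 12, 15, 18, 20, 27, 30, 36, 45, 54, 60, 90, 108, 135, 180, 270, 540.
Compute 321^d (mod 589) for the divisors d until we hit 1:
321^1 ≡ 321
321^2 ≡ 555
321^3 ≡ 277
321^4 ≡ 567
321^5 ≡ 6
321^6 ≡ 159
321^9 ≡ 457
321^10 ≡ 36
321^12 ≡ 543
321^15 ≡ 216
321^18 ≡ 343
321^20 ≡ 118
321^27 ≡ 77
321^30 ≡ 125
321^36 ≡ 438
321^45 ≡ 495
321^54 ≡ 39
321^60 ≡ 311
321^90 ≡ 1
The order of 321 is 90, so the subgroup it generates has 90 elements.
[(Z/589Z)^× : ⟨321⟩] = 540/90 = 6.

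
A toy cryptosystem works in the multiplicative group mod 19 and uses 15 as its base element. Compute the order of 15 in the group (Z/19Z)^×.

18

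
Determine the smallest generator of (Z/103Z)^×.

5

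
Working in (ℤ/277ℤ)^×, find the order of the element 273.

23

Since 273 ∈ (Z/277Z)^×, its order divides φ(277) = 277 − 1 = 276 = 2^2 · 3 · 23.
Divisors of 276: 1, 2, 3, 4, 6, 12, 23, 46, 69, 92, 138, 276.
Check 273^d mod 277 for each divisor in increasing order:
273^1 ≡ 273 (mod 277)
273^2 ≡ 16 (mod 277)
273^3 ≡ 213 (mod 277)
273^4 ≡ 256 (mod 277)
273^6 ≡ 218 (mod 277)
273^12 ≡ 157 (mod 277)
273^23 ≡ 1 (mod 277) ✓
So ord_277(273) = 23.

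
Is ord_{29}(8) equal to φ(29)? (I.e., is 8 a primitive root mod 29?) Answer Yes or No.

φ(29) = 29 − 1 = 28 = 2^2 · 7.
Test 8^(28/q) mod 29 for each prime factor q of 28:
8^14 ≡ 28 (mod 29)  [q = 2: ≢ 1 ✓]
8^4 ≡ 7 (mod 29)  [q = 7: ≢ 1 ✓]
All checks pass, so 8 has order 28 and is a primitive root modulo 29.

Yes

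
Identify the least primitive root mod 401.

φ(401) = 401 − 1 = 400 = 2^4 · 5^2.
Test candidates g = 2, 3, … against the prime factors q ∈ {2, 5} of φ(401): g is a generator iff g^(400/q) ≢ 1 for every such q.
g = 2: 2^200 ≡ 1 — hits 1, so not a primitive root.
g = 3: 3^200 ≡ 400; 3^80 ≡ 72 — none is 1, so 3 is a primitive root.
The smallest primitive root modulo 401 is 3.

3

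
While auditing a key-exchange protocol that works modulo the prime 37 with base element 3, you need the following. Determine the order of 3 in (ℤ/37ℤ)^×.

18

ord(3) | φ(37) = 37 − 1 = 36 = 2^2 · 3^2.
Divisors of 36: 1, 2, 3, 4, 6, 9, 12, 18, 36.
Compute 3^d (mod 37) for the divisors d until we hit 1:
3^1 ≡ 3 (mod 37)
3^2 ≡ 9 (mod 37)
3^3 ≡ 27 (mod 37)
3^4 ≡ 7 (mod 37)
3^6 ≡ 26 (mod 37)
3^9 ≡ 36 (mod 37)
3^12 ≡ 10 (mod 37)
3^18 ≡ 1 (mod 37) ✓
The smallest such exponent is 18, so the order of 3 is 18.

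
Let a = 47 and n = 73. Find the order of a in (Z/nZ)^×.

72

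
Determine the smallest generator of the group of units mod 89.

3

φ(89) = 89 − 1 = 88 = 2^3 · 11.
Test candidates g = 2, 3, … against the prime factors q ∈ {2, 11} of φ(89): g is a generator iff g^(88/q) ≢ 1 for every such q.
g = 2: 2^44 ≡ 1 — hits 1, so not a primitive root.
g = 3: 3^44 ≡ 88; 3^8 ≡ 64 — none is 1, so 3 is a primitive root.
The smallest primitive root modulo 89 is 3.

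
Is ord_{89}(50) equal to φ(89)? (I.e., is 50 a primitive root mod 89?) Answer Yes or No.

φ(89) = 89 − 1 = 88 = 2^3 · 11.
Test 50^(88/q) mod 89 for each prime factor q of 88:
50^44 ≡ 1 (mod 89)  [q = 2: ≡ 1 ✗]
50^8 ≡ 2 (mod 89)  [q = 11: ≢ 1 ✓]
Since 50^44 ≡ 1, the order of 50 divides 44 < 88, so 50 is not a primitive root.

No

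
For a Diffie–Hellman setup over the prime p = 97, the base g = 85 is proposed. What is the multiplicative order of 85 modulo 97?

Since 85 ∈ (Z/97Z)^×, its order divides φ(97) = 97 − 1 = 96 = 2^5 · 3.
Divisors of 96: 1, 2, 3, 4, 6, 8, 12, 16, 24, 32, 48, 96.
Check 85^d mod 97 for each divisor in increasing order:
85^1 ≡ 85
85^2 ≡ 47
85^3 ≡ 18
85^4 ≡ 75
85^6 ≡ 33
85^8 ≡ 96
85^12 ≡ 22
85^16 ≡ 1
The smallest such exponent is 16, so the order of 85 is 16.

16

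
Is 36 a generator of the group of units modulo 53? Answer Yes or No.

No

φ(53) = 53 − 1 = 52 = 2^2 · 13.
An element g generates (Z/53Z)^× iff g^(52/q) ≢ 1 (mod 53) for each prime q ∈ {2, 13}.
36^26 ≡ 1 (mod 53)  [q = 2: ≡ 1 ✗]
36^4 ≡ 46 (mod 53)  [q = 13: ≢ 1 ✓]
Since 36^26 ≡ 1, the order of 36 divides 26 < 52, so 36 is not a primitive root.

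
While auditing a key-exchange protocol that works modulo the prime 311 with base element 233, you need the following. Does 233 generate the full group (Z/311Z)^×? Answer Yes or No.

Yes

φ(311) = 311 − 1 = 310 = 2 · 5 · 31.
Test 233^(310/q) mod 311 for each prime factor q of 310:
233^155 ≡ 310 (mod 311)  [q = 2: ≢ 1 ✓]
233^62 ≡ 36 (mod 311)  [q = 5: ≢ 1 ✓]
233^10 ≡ 126 (mod 311)  [q = 31: ≢ 1 ✓]
All checks pass, so 233 has order 310 and is a primitive root modulo 311.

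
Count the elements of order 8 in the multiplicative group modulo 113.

φ(113) = 113 − 1 = 112 = 2^4 · 7.
In a cyclic group of order 112, there are φ(d) elements of order d for each divisor d of 112, and zero for non-divisors.
8 = 2^3 divides 112, and φ(8) = 4.

4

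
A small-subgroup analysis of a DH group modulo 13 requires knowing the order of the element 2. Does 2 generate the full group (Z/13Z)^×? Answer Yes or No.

φ(13) = 13 − 1 = 12 = 2^2 · 3.
Test 2^(12/q) mod 13 for each prime factor q of 12:
2^6 ≡ 12 (mod 13)  [q = 2: ≢ 1 ✓]
2^4 ≡ 3 (mod 13)  [q = 3: ≢ 1 ✓]
All checks pass, so 2 has order 12 and is a primitive root modulo 13.

Yes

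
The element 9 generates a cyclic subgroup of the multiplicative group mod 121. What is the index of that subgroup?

The order of 9 must divide φ(121) = φ(11^2) = 11·(11−1) = 110 = 2 · 5 · 11.
Divisors of 110: 1, 2, 5, 10, 11, 22, 55, 110.
Evaluate successive powers at the divisors of 110:
9^1 ≡ 9
9^2 ≡ 81
9^5 ≡ 1
The order of 9 is 5, so the subgroup it generates has 5 elements.
Index = |(Z/121Z)^×| / |⟨9⟩| = 110 / 5 = 22.

22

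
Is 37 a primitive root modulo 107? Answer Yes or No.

φ(107) = 107 − 1 = 106 = 2 · 53.
An element g generates (Z/107Z)^× iff g^(106/q) ≢ 1 (mod 107) for each prime q ∈ {2, 53}.
37^53 ≡ 1 (mod 107)  [q = 2: ≡ 1 ✗]
37^2 ≡ 85 (mod 107)  [q = 53: ≢ 1 ✓]
The check at q = 2 fails, so 37 generates a proper subgroup.

No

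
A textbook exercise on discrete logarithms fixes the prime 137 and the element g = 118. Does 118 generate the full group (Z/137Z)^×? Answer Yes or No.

φ(137) = 137 − 1 = 136 = 2^3 · 17.
118 is a primitive root mod 137 iff 118^(φ(137)/q) ≢ 1 for every prime q | φ(137), i.e. q ∈ {2, 17}.
118^68 ≡ 1 (mod 137)  [q = 2: ≡ 1 ✗]
118^8 ≡ 60 (mod 137)  [q = 17: ≢ 1 ✓]
The check at q = 2 fails, so 118 generates a proper subgroup.

No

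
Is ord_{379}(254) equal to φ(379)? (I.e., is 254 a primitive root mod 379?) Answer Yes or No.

No

φ(379) = 379 − 1 = 378 = 2 · 3^3 · 7.
Test 254^(378/q) mod 379 for each prime factor q of 378:
254^189 ≡ 378 (mod 379)  [q = 2: ≢ 1 ✓]
254^126 ≡ 1 (mod 379)  [q = 3: ≡ 1 ✗]
254^54 ≡ 119 (mod 379)  [q = 7: ≢ 1 ✓]
Since 254^126 ≡ 1, the order of 254 divides 126 < 378, so 254 is not a primitive root.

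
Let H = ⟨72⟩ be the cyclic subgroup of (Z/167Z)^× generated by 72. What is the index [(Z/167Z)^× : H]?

By Lagrange's theorem, ord_167(72) divides φ(167) = 167 − 1 = 166 = 2 · 83.
Divisors of 166: 1, 2, 83, 166.
Evaluate successive powers at the divisors of 166:
72^1 ≡ 72 (mod 167)
72^2 ≡ 7 (mod 167)
72^83 ≡ 1 (mod 167) ✓
So ord_167(72) = 83, hence |⟨72⟩| = 83.
The index is φ(167) / ord(72) = 166 / 83 = 2.

2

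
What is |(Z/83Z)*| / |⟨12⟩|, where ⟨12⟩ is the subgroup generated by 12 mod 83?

The order of 12 must divide φ(83) = 83 − 1 = 82 = 2 · 41.
Divisors of 82: 1, 2, 41, 82.
Evaluate successive powers at the divisors of 82:
12^1 ≡ 12 (mod 83)
12^2 ≡ 61 (mod 83)
12^41 ≡ 1 (mod 83) ✓
So ord_83(12) = 41, hence |⟨12⟩| = 41.
[(Z/83Z)^× : ⟨12⟩] = 82/41 = 2.

2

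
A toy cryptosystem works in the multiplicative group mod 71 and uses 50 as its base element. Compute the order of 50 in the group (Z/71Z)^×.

35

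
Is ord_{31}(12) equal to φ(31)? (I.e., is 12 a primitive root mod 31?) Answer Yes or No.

φ(31) = 31 − 1 = 30 = 2 · 3 · 5.
12 is a primitive root mod 31 iff 12^(φ(31)/q) ≢ 1 for every prime q | φ(31), i.e. q ∈ {2, 3, 5}.
12^15 ≡ 30 (mod 31)  [q = 2: ≢ 1 ✓]
12^10 ≡ 25 (mod 31)  [q = 3: ≢ 1 ✓]
12^6 ≡ 2 (mod 31)  [q = 5: ≢ 1 ✓]
All checks pass, so 12 has order 30 and is a primitive root modulo 31.

Yes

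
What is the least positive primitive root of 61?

φ(61) = 61 − 1 = 60 = 2^2 · 3 · 5.
g is a primitive root iff g^(60/q) ≢ 1 (mod 61) for each prime q ∈ {2, 3, 5}.
g = 2: 2^30 ≡ 60; 2^20 ≡ 47; 2^12 ≡ 9 — none is 1, so 2 is a primitive root.
The smallest primitive root modulo 61 is 2.

2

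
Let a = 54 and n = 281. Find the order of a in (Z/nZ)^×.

The order of 54 must divide φ(281) = 281 − 1 = 280 = 2^3 · 5 · 7.
Divisors of 280: 1, 2, 4, 5, 7, 8, 10, 14, 20, 28, 35, 40, 56, 70, 140, 280.
Compute 54^d (mod 281) for the divisors d until we hit 1:
54^1 ≡ 54
54^2 ≡ 106
54^4 ≡ 277
54^5 ≡ 65
54^7 ≡ 146
54^8 ≡ 16
54^10 ≡ 10
54^14 ≡ 241
54^20 ≡ 100
54^28 ≡ 195
54^35 ≡ 89
54^40 ≡ 165
54^56 ≡ 90
54^70 ≡ 53
54^140 ≡ 280
54^280 ≡ 1
Therefore the multiplicative order of 54 modulo 281 is 280.

280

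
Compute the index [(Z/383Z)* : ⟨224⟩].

2

ord(224) | φ(383) = 383 − 1 = 382 = 2 · 191.
Divisors of 382: 1, 2, 191, 382.
Check 224^d mod 383 for each divisor in increasing order:
224^1 ≡ 224 (mod 383)
224^2 ≡ 3 (mod 383)
224^191 ≡ 1 (mod 383) ✓
Thus |⟨224⟩| = ord(224) = 191.
The index is φ(383) / ord(224) = 382 / 191 = 2.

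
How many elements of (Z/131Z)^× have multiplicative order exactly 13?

12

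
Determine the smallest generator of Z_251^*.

6

φ(251) = 251 − 1 = 250 = 2 · 5^3.
g is a primitive root iff g^(250/q) ≢ 1 (mod 251) for each prime q ∈ {2, 5}.
g = 2: 2^125 ≡ 250; 2^50 ≡ 1 — hits 1, so not a primitive root.
g = 3: 3^125 ≡ 1 — hits 1, so not a primitive root.
g = 4: 4^125 ≡ 1 — hits 1, so not a primitive root.
g = 5: 5^125 ≡ 1 — hits 1, so not a primitive root.
g = 6: 6^125 ≡ 250; 6^50 ≡ 219 — none is 1, so 6 is a primitive root.
Hence the least primitive root of 251 is 6.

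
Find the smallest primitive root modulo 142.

7

φ(142) = φ(2)·φ(71) = 1·70 = 70 = 2 · 5 · 7.
Test candidates g = 2, 3, … against the prime factors q ∈ {2, 5, 7} of φ(142): g is a generator iff g^(70/q) ≢ 1 for every such q.
g = 2: gcd(2, 142) = 2 > 1, not a unit — skip.
g = 3: 3^35 ≡ 1 — hits 1, so not a primitive root.
g = 4: gcd(4, 142) = 2 > 1, not a unit — skip.
g = 5: 5^35 ≡ 1 — hits 1, so not a primitive root.
g = 6: gcd(6, 142) = 2 > 1, not a unit — skip.
g = 7: 7^35 ≡ 141; 7^14 ≡ 125; 7^10 ≡ 45 — none is 1, so 7 is a primitive root.
The smallest primitive root modulo 142 is 7.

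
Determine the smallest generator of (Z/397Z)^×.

5

φ(397) = 397 − 1 = 396 = 2^2 · 3^2 · 11.
Test candidates g = 2, 3, … against the prime factors q ∈ {2, 3, 11} of φ(397): g is a generator iff g^(396/q) ≢ 1 for every such q.
g = 2: 2^198 ≡ 396; 2^132 ≡ 1 — hits 1, so not a primitive root.
g = 3: 3^198 ≡ 1 — hits 1, so not a primitive root.
g = 4: 4^198 ≡ 1 — hits 1, so not a primitive root.
g = 5: 5^198 ≡ 396; 5^132 ≡ 362; 5^36 ≡ 290 — none is 1, so 5 is a primitive root.
So 5 is the smallest generator of (Z/397Z)^×.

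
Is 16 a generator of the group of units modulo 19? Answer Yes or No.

φ(19) = 19 − 1 = 18 = 2 · 3^2.
An element g generates (Z/19Z)^× iff g^(18/q) ≢ 1 (mod 19) for each prime q ∈ {2, 3}.
16^9 ≡ 1 (mod 19)  [q = 2: ≡ 1 ✗]
16^6 ≡ 7 (mod 19)  [q = 3: ≢ 1 ✓]
The check at q = 2 fails, so 16 generates a proper subgroup.

No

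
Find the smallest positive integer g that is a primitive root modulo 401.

3

φ(401) = 401 − 1 = 400 = 2^4 · 5^2.
Test candidates g = 2, 3, … against the prime factors q ∈ {2, 5} of φ(401): g is a generator iff g^(400/q) ≢ 1 for every such q.
g = 2: 2^200 ≡ 1 — hits 1, so not a primitive root.
g = 3: 3^200 ≡ 400; 3^80 ≡ 72 — none is 1, so 3 is a primitive root.
The smallest primitive root modulo 401 is 3.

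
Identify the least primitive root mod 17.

φ(17) = 17 − 1 = 16 = 2^4.
Test candidates g = 2, 3, … against the prime factors q ∈ {2} of φ(17): g is a generator iff g^(16/q) ≢ 1 for every such q.
g = 2: 2^8 ≡ 1 — hits 1, so not a primitive root.
g = 3: 3^8 ≡ 16 — none is 1, so 3 is a primitive root.
Hence the least primitive root of 17 is 3.

3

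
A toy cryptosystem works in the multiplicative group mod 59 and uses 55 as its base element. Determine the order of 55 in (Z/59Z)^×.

58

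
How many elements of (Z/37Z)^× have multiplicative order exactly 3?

φ(37) = 37 − 1 = 36 = 2^2 · 3^2.
(Z/37Z)^× is cyclic (|G| = 36); a cyclic group of order m has exactly φ(d) elements of each order d | m, and none otherwise.
3 | 36, and φ(3) = 3 − 1 = 2.

2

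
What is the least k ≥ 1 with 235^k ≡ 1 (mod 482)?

20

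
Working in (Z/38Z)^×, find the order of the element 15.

18

The order of 15 must divide φ(38) = φ(2)·φ(19) = 1·18 = 18 = 2 · 3^2.
Divisors of 18: 1, 2, 3, 6, 9, 18.
Test each divisor d:
15^1 ≡ 15
15^2 ≡ 35
15^3 ≡ 31
15^6 ≡ 11
15^9 ≡ 37
15^18 ≡ 1
So ord_38(15) = 18.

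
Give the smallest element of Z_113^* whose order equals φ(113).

φ(113) = 113 − 1 = 112 = 2^4 · 7.
Test candidates g = 2, 3, … against the prime factors q ∈ {2, 7} of φ(113): g is a generator iff g^(112/q) ≢ 1 for every such q.
g = 2: 2^56 ≡ 1 — hits 1, so not a primitive root.
g = 3: 3^56 ≡ 112; 3^16 ≡ 49 — none is 1, so 3 is a primitive root.
Hence the least primitive root of 113 is 3.

3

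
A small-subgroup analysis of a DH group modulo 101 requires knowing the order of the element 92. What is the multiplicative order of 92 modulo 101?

By Lagrange's theorem, ord_101(92) divides φ(101) = 101 − 1 = 100 = 2^2 · 5^2.
Divisors of 100: 1, 2, 4, 5, 10, 20, 25, 50, 100.
Test each divisor d:
92^1 ≡ 92 (mod 101)
92^2 ≡ 81 (mod 101)
92^4 ≡ 97 (mod 101)
92^5 ≡ 36 (mod 101)
92^10 ≡ 84 (mod 101)
92^20 ≡ 87 (mod 101)
92^25 ≡ 1 (mod 101) ✓
The smallest such exponent is 25, so the order of 92 is 25.

25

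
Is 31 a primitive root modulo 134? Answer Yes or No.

Yes

φ(134) = φ(2)·φ(67) = 1·66 = 66 = 2 · 3 · 11.
An element g generates (Z/134Z)^× iff g^(66/q) ≢ 1 (mod 134) for each prime q ∈ {2, 3, 11}.
31^33 ≡ 133 (mod 134)  [q = 2: ≢ 1 ✓]
31^22 ≡ 29 (mod 134)  [q = 3: ≢ 1 ✓]
31^6 ≡ 107 (mod 134)  [q = 11: ≢ 1 ✓]
Every test exponent gives a nontrivial residue, hence 31 generates the full group.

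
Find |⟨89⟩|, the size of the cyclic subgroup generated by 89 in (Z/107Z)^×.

By Lagrange's theorem, ord_107(89) divides φ(107) = 107 − 1 = 106 = 2 · 53.
Divisors of 106: 1, 2, 53, 106.
Check 89^d mod 107 for each divisor in increasing order:
89^1 ≡ 89 (mod 107)
89^2 ≡ 3 (mod 107)
89^53 ≡ 1 (mod 107) ✓
Hence ord(89) = 53.

53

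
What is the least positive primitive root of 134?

φ(134) = φ(2)·φ(67) = 1·66 = 66 = 2 · 3 · 11.
Test candidates g = 2, 3, … against the prime factors q ∈ {2, 3, 11} of φ(134): g is a generator iff g^(66/q) ≢ 1 for every such q.
g = 2: gcd(2, 134) = 2 > 1, not a unit — skip.
g = 3: 3^33 ≡ 133; 3^22 ≡ 1 — hits 1, so not a primitive root.
g = 4: gcd(4, 134) = 2 > 1, not a unit — skip.
g = 5: 5^33 ≡ 133; 5^22 ≡ 1 — hits 1, so not a primitive root.
g = 6: gcd(6, 134) = 2 > 1, not a unit — skip.
g = 7: 7^33 ≡ 133; 7^22 ≡ 29; 7^6 ≡ 131 — none is 1, so 7 is a primitive root.
Hence the least primitive root of 134 is 7.

7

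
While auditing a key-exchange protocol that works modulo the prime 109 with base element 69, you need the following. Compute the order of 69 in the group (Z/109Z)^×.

ord(69) | φ(109) = 109 − 1 = 108 = 2^2 · 3^3.
Divisors of 108: 1, 2, 3, 4, 6, 9, 12, 18, 27, 36, 54, 108.
Compute 69^d (mod 109) for the divisors d until we hit 1:
69^1 ≡ 69
69^2 ≡ 74
69^3 ≡ 92
69^4 ≡ 26
69^6 ≡ 71
69^9 ≡ 101
69^12 ≡ 27
69^18 ≡ 64
69^27 ≡ 33
69^36 ≡ 63
69^54 ≡ 108
69^108 ≡ 1
So ord_109(69) = 108.

108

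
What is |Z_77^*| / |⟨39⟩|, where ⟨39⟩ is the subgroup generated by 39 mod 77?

The order of 39 must divide φ(77) = φ(7·11) = (7−1)·(11−1) = 6·10 = 60 = 2^2 · 3 · 5.
Divisors of 60: 1, 2, 3, 4, 5, 6, 10, 12, 15, 20, 30, 60.
Test each divisor d:
39^1 ≡ 39 (mod 77)
39^2 ≡ 58 (mod 77)
39^3 ≡ 29 (mod 77)
39^4 ≡ 53 (mod 77)
39^5 ≡ 65 (mod 77)
39^6 ≡ 71 (mod 77)
39^10 ≡ 67 (mod 77)
39^12 ≡ 36 (mod 77)
39^15 ≡ 43 (mod 77)
39^20 ≡ 23 (mod 77)
39^30 ≡ 1 (mod 77) ✓
Thus |⟨39⟩| = ord(39) = 30.
Index = |(Z/77Z)^×| / |⟨39⟩| = 60 / 30 = 2.

2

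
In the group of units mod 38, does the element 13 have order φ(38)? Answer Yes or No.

φ(38) = φ(2)·φ(19) = 1·18 = 18 = 2 · 3^2.
An element g generates (Z/38Z)^× iff g^(18/q) ≢ 1 (mod 38) for each prime q ∈ {2, 3}.
13^9 ≡ 37 (mod 38)  [q = 2: ≢ 1 ✓]
13^6 ≡ 11 (mod 38)  [q = 3: ≢ 1 ✓]
None equal 1, so ord_38(13) = 18: 13 is a primitive root.

Yes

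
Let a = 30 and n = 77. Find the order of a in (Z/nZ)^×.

30

The order of 30 must divide φ(77) = φ(7·11) = (7−1)·(11−1) = 6·10 = 60 = 2^2 · 3 · 5.
Divisors of 60: 1, 2, 3, 4, 5, 6, 10, 12, 15, 20, 30, 60.
Test each divisor d:
30^1 ≡ 30
30^2 ≡ 53
30^3 ≡ 50
30^4 ≡ 37
30^5 ≡ 32
30^6 ≡ 36
30^10 ≡ 23
30^12 ≡ 64
30^15 ≡ 43
30^20 ≡ 67
30^30 ≡ 1
Hence ord(30) = 30.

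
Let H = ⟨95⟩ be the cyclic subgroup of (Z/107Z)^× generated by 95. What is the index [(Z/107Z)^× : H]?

ord(95) | φ(107) = 107 − 1 = 106 = 2 · 53.
Divisors of 106: 1, 2, 53, 106.
Check 95^d mod 107 for each divisor in increasing order:
95^1 ≡ 95 (mod 107)
95^2 ≡ 37 (mod 107)
95^53 ≡ 106 (mod 107)
95^106 ≡ 1 (mod 107) ✓
The order of 95 is 106, so the subgroup it generates has 106 elements.
The index is φ(107) / ord(95) = 106 / 106 = 1.

1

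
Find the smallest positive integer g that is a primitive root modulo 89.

3

φ(89) = 89 − 1 = 88 = 2^3 · 11.
Test candidates g = 2, 3, … against the prime factors q ∈ {2, 11} of φ(89): g is a generator iff g^(88/q) ≢ 1 for every such q.
g = 2: 2^44 ≡ 1 — hits 1, so not a primitive root.
g = 3: 3^44 ≡ 88; 3^8 ≡ 64 — none is 1, so 3 is a primitive root.
The smallest primitive root modulo 89 is 3.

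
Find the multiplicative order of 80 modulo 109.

Since 80 ∈ (Z/109Z)^×, its order divides φ(109) = 109 − 1 = 108 = 2^2 · 3^3.
Divisors of 108: 1, 2, 3, 4, 6, 9, 12, 18, 27, 36, 54, 108.
Check 80^d mod 109 for each divisor in increasing order:
80^1 ≡ 80 (mod 109)
80^2 ≡ 78 (mod 109)
80^3 ≡ 27 (mod 109)
80^4 ≡ 89 (mod 109)
80^6 ≡ 75 (mod 109)
80^9 ≡ 63 (mod 109)
80^12 ≡ 66 (mod 109)
80^18 ≡ 45 (mod 109)
80^27 ≡ 1 (mod 109) ✓
So ord_109(80) = 27.

27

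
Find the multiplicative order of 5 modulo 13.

4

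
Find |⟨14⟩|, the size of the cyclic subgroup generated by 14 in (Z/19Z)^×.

18

Since 14 ∈ (Z/19Z)^×, its order divides φ(19) = 19 − 1 = 18 = 2 · 3^2.
Divisors of 18: 1, 2, 3, 6, 9, 18.
Compute 14^d (mod 19) for the divisors d until we hit 1:
14^1 ≡ 14 (mod 19)
14^2 ≡ 6 (mod 19)
14^3 ≡ 8 (mod 19)
14^6 ≡ 7 (mod 19)
14^9 ≡ 18 (mod 19)
14^18 ≡ 1 (mod 19) ✓
So ord_19(14) = 18.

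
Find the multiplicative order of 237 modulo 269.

By Lagrange's theorem, ord_269(237) divides φ(269) = 269 − 1 = 268 = 2^2 · 67.
Divisors of 268: 1, 2, 4, 67, 134, 268.
Evaluate successive powers at the divisors of 268:
237^1 ≡ 237 (mod 269)
237^2 ≡ 217 (mod 269)
237^4 ≡ 14 (mod 269)
237^67 ≡ 82 (mod 269)
237^134 ≡ 268 (mod 269)
237^268 ≡ 1 (mod 269) ✓
So ord_269(237) = 268.

268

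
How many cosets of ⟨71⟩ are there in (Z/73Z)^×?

4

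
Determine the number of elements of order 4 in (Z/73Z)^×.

φ(73) = 73 − 1 = 72 = 2^3 · 3^2.
(Z/73Z)^× is cyclic (|G| = 72); a cyclic group of order m has exactly φ(d) elements of each order d | m, and none otherwise.
4 = 2^2 divides 72, and φ(4) = 2.

2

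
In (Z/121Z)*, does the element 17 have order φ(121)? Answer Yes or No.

Yes

φ(121) = φ(11^2) = 11·(11−1) = 110 = 2 · 5 · 11.
17 is a primitive root mod 121 iff 17^(φ(121)/q) ≢ 1 for every prime q | φ(121), i.e. q ∈ {2, 5, 11}.
17^55 ≡ 120 (mod 121)  [q = 2: ≢ 1 ✓]
17^22 ≡ 3 (mod 121)  [q = 5: ≢ 1 ✓]
17^10 ≡ 34 (mod 121)  [q = 11: ≢ 1 ✓]
Every test exponent gives a nontrivial residue, hence 17 generates the full group.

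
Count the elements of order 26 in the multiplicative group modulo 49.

0

φ(49) = φ(7^2) = 7·(7−1) = 42 = 2 · 3 · 7.
In a cyclic group of order 42, there are φ(d) elements of order d for each divisor d of 42, and zero for non-divisors.
Since 26 ∤ 42, the count is 0.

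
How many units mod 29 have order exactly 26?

0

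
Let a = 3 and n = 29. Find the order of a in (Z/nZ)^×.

28

ord(3) | φ(29) = 29 − 1 = 28 = 2^2 · 7.
Divisors of 28: 1, 2, 4, 7, 14, 28.
Check 3^d mod 29 for each divisor in increasing order:
3^1 ≡ 3 (mod 29)
3^2 ≡ 9 (mod 29)
3^4 ≡ 23 (mod 29)
3^7 ≡ 12 (mod 29)
3^14 ≡ 28 (mod 29)
3^28 ≡ 1 (mod 29) ✓
So ord_29(3) = 28.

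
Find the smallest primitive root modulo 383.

φ(383) = 383 − 1 = 382 = 2 · 191.
Test candidates g = 2, 3, … against the prime factors q ∈ {2, 191} of φ(383): g is a generator iff g^(382/q) ≢ 1 for every such q.
g = 2: 2^191 ≡ 1 — hits 1, so not a primitive root.
g = 3: 3^191 ≡ 1 — hits 1, so not a primitive root.
g = 4: 4^191 ≡ 1 — hits 1, so not a primitive root.
g = 5: 5^191 ≡ 382; 5^2 ≡ 25 — none is 1, so 5 is a primitive root.
The smallest primitive root modulo 383 is 5.

5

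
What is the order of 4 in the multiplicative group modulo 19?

9

Since 4 ∈ (Z/19Z)^×, its order divides φ(19) = 19 − 1 = 18 = 2 · 3^2.
Divisors of 18: 1, 2, 3, 6, 9, 18.
Test each divisor d:
4^1 ≡ 4 (mod 19)
4^2 ≡ 16 (mod 19)
4^3 ≡ 7 (mod 19)
4^6 ≡ 11 (mod 19)
4^9 ≡ 1 (mod 19) ✓
Therefore the multiplicative order of 4 modulo 19 is 9.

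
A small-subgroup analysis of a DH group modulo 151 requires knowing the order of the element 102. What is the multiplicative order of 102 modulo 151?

ord(102) | φ(151) = 151 − 1 = 150 = 2 · 3 · 5^2.
Divisors of 150: 1, 2, 3, 5, 6, 10, 15, 25, 30, 50, 75, 150.
Evaluate successive powers at the divisors of 150:
102^1 ≡ 102 (mod 151)
102^2 ≡ 136 (mod 151)
102^3 ≡ 131 (mod 151)
102^5 ≡ 149 (mod 151)
102^6 ≡ 98 (mod 151)
102^10 ≡ 4 (mod 151)
102^15 ≡ 143 (mod 151)
102^25 ≡ 119 (mod 151)
102^30 ≡ 64 (mod 151)
102^50 ≡ 118 (mod 151)
102^75 ≡ 150 (mod 151)
102^150 ≡ 1 (mod 151) ✓
Hence ord(102) = 150.

150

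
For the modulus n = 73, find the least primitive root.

φ(73) = 73 − 1 = 72 = 2^3 · 3^2.
g is a primitive root iff g^(72/q) ≢ 1 (mod 73) for each prime q ∈ {2, 3}.
g = 2: 2^36 ≡ 1 — hits 1, so not a primitive root.
g = 3: 3^36 ≡ 1 — hits 1, so not a primitive root.
g = 4: 4^36 ≡ 1 — hits 1, so not a primitive root.
g = 5: 5^36 ≡ 72; 5^24 ≡ 8 — none is 1, so 5 is a primitive root.
The smallest primitive root modulo 73 is 5.

5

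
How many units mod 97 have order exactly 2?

1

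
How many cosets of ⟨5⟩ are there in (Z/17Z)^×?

Since 5 ∈ (Z/17Z)^×, its order divides φ(17) = 17 − 1 = 16 = 2^4.
Divisors of 16: 1, 2, 4, 8, 16.
Compute 5^d (mod 17) for the divisors d until we hit 1:
5^1 ≡ 5
5^2 ≡ 8
5^4 ≡ 13
5^8 ≡ 16
5^16 ≡ 1
The order of 5 is 16, so the subgroup it generates has 16 elements.
The index is φ(17) / ord(5) = 16 / 16 = 1.

1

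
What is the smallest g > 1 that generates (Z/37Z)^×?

2

φ(37) = 37 − 1 = 36 = 2^2 · 3^2.
Test candidates g = 2, 3, … against the prime factors q ∈ {2, 3} of φ(37): g is a generator iff g^(36/q) ≢ 1 for every such q.
g = 2: 2^18 ≡ 36; 2^12 ≡ 26 — none is 1, so 2 is a primitive root.
Hence the least primitive root of 37 is 2.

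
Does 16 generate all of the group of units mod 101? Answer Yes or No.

No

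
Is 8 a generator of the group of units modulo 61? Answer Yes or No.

No

φ(61) = 61 − 1 = 60 = 2^2 · 3 · 5.
8 is a primitive root mod 61 iff 8^(φ(61)/q) ≢ 1 for every prime q | φ(61), i.e. q ∈ {2, 3, 5}.
8^30 ≡ 60 (mod 61)  [q = 2: ≢ 1 ✓]
8^20 ≡ 1 (mod 61)  [q = 3: ≡ 1 ✗]
8^12 ≡ 58 (mod 61)  [q = 5: ≢ 1 ✓]
8^20 ≡ 1 shows ord(8) | 20, strictly less than φ(61); not a primitive root.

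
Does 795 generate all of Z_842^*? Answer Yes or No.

No

φ(842) = φ(2)·φ(421) = 1·420 = 420 = 2^2 · 3 · 5 · 7.
795 is a primitive root mod 842 iff 795^(φ(842)/q) ≢ 1 for every prime q | φ(842), i.e. q ∈ {2, 3, 5, 7}.
795^210 ≡ 841 (mod 842)  [q = 2: ≢ 1 ✓]
795^140 ≡ 1 (mod 842)  [q = 3: ≡ 1 ✗]
795^84 ≡ 775 (mod 842)  [q = 5: ≢ 1 ✓]
795^60 ≡ 247 (mod 842)  [q = 7: ≢ 1 ✓]
Since 795^140 ≡ 1, the order of 795 divides 140 < 420, so 795 is not a primitive root.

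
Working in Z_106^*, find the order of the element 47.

Since 47 ∈ (Z/106Z)^×, its order divides φ(106) = φ(2)·φ(53) = 1·52 = 52 = 2^2 · 13.
Divisors of 52: 1, 2, 4, 13, 26, 52.
Check 47^d mod 106 for each divisor in increasing order:
47^1 ≡ 47 (mod 106)
47^2 ≡ 89 (mod 106)
47^4 ≡ 77 (mod 106)
47^13 ≡ 1 (mod 106) ✓
So ord_106(47) = 13.

13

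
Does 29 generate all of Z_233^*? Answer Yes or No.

No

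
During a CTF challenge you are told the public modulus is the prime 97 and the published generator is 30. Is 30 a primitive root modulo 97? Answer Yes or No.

No

φ(97) = 97 − 1 = 96 = 2^5 · 3.
Test 30^(96/q) mod 97 for each prime factor q of 96:
30^48 ≡ 96 (mod 97)  [q = 2: ≢ 1 ✓]
30^32 ≡ 1 (mod 97)  [q = 3: ≡ 1 ✗]
30^32 ≡ 1 shows ord(30) | 32, strictly less than φ(97); not a primitive root.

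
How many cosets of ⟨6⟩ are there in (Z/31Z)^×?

5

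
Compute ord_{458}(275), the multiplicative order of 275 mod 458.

Since 275 ∈ (Z/458Z)^×, its order divides φ(458) = φ(2)·φ(229) = 1·228 = 228 = 2^2 · 3 · 19.
Divisors of 228: 1, 2, 3, 4, 6, 12, 19, 38, 57, 76, 114, 228.
Check 275^d mod 458 for each divisor in increasing order:
275^1 ≡ 275 (mod 458)
275^2 ≡ 55 (mod 458)
275^3 ≡ 11 (mod 458)
275^4 ≡ 277 (mod 458)
275^6 ≡ 121 (mod 458)
275^12 ≡ 443 (mod 458)
275^19 ≡ 95 (mod 458)
275^38 ≡ 323 (mod 458)
275^57 ≡ 457 (mod 458)
275^76 ≡ 363 (mod 458)
275^114 ≡ 1 (mod 458) ✓
So ord_458(275) = 114.

114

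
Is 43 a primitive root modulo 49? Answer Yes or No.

No

φ(49) = φ(7^2) = 7·(7−1) = 42 = 2 · 3 · 7.
An element g generates (Z/49Z)^× iff g^(42/q) ≢ 1 (mod 49) for each prime q ∈ {2, 3, 7}.
43^21 ≡ 1 (mod 49)  [q = 2: ≡ 1 ✗]
43^14 ≡ 1 (mod 49)  [q = 3: ≡ 1 ✗]
43^6 ≡ 8 (mod 49)  [q = 7: ≢ 1 ✓]
The check at q = 2 fails, so 43 generates a proper subgroup.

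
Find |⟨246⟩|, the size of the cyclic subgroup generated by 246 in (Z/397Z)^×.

By Lagrange's theorem, ord_397(246) divides φ(397) = 397 − 1 = 396 = 2^2 · 3^2 · 11.
Divisors of 396: 1, 2, 3, 4, 6, 9, 11, 12, 18, 22, 33, 36, 44, 66, 99, 132, 198, 396.
Compute 246^d (mod 397) for the divisors d until we hit 1:
246^1 ≡ 246 (mod 397)
246^2 ≡ 172 (mod 397)
246^3 ≡ 230 (mod 397)
246^4 ≡ 206 (mod 397)
246^6 ≡ 99 (mod 397)
246^9 ≡ 141 (mod 397)
246^11 ≡ 35 (mod 397)
246^12 ≡ 273 (mod 397)
246^18 ≡ 31 (mod 397)
246^22 ≡ 34 (mod 397)
246^33 ≡ 396 (mod 397)
246^36 ≡ 167 (mod 397)
246^44 ≡ 362 (mod 397)
246^66 ≡ 1 (mod 397) ✓
The smallest such exponent is 66, so the order of 246 is 66.

66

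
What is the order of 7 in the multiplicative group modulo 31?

15

ord(7) | φ(31) = 31 − 1 = 30 = 2 · 3 · 5.
Divisors of 30: 1, 2, 3, 5, 6, 10, 15, 30.
Compute 7^d (mod 31) for the divisors d until we hit 1:
7^1 ≡ 7
7^2 ≡ 18
7^3 ≡ 2
7^5 ≡ 5
7^6 ≡ 4
7^10 ≡ 25
7^15 ≡ 1
Hence ord(7) = 15.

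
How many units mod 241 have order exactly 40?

16

φ(241) = 241 − 1 = 240 = 2^4 · 3 · 5.
(Z/241Z)^× is cyclic (|G| = 240); a cyclic group of order m has exactly φ(d) elements of each order d | m, and none otherwise.
40 = 2^3 · 5 divides 240, and φ(40) = 16.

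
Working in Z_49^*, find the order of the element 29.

7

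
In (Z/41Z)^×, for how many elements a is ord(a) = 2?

φ(41) = 41 − 1 = 40 = 2^3 · 5.
In a cyclic group of order 40, there are φ(d) elements of order d for each divisor d of 40, and zero for non-divisors.
2 | 40, and φ(2) = 2 − 1 = 1.

1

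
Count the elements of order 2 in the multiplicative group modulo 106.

1

φ(106) = φ(2)·φ(53) = 1·52 = 52 = 2^2 · 13.
(Z/106Z)^× is cyclic (|G| = 52); a cyclic group of order m has exactly φ(d) elements of each order d | m, and none otherwise.
2 | 52, and φ(2) = 2 − 1 = 1.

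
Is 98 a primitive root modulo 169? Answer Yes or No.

Yes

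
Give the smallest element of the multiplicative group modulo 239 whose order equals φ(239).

7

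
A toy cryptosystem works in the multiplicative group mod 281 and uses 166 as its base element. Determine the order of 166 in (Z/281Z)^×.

Since 166 ∈ (Z/281Z)^×, its order divides φ(281) = 281 − 1 = 280 = 2^3 · 5 · 7.
Divisors of 280: 1, 2, 4, 5, 7, 8, 10, 14, 20, 28, 35, 40, 56, 70, 140, 280.
Check 166^d mod 281 for each divisor in increasing order:
166^1 ≡ 166
166^2 ≡ 18
166^4 ≡ 43
166^5 ≡ 113
166^7 ≡ 67
166^8 ≡ 163
166^10 ≡ 124
166^14 ≡ 274
166^20 ≡ 202
166^28 ≡ 49
166^35 ≡ 192
166^40 ≡ 59
166^56 ≡ 153
166^70 ≡ 53
166^140 ≡ 280
166^280 ≡ 1
Therefore the multiplicative order of 166 modulo 281 is 280.

280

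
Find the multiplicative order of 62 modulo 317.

The order of 62 must divide φ(317) = 317 − 1 = 316 = 2^2 · 79.
Divisors of 316: 1, 2, 4, 79, 158, 316.
Check 62^d mod 317 for each divisor in increasing order:
62^1 ≡ 62 (mod 317)
62^2 ≡ 40 (mod 317)
62^4 ≡ 15 (mod 317)
62^79 ≡ 203 (mod 317)
62^158 ≡ 316 (mod 317)
62^316 ≡ 1 (mod 317) ✓
The smallest such exponent is 316, so the order of 62 is 316.

316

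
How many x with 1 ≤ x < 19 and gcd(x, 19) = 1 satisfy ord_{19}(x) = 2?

1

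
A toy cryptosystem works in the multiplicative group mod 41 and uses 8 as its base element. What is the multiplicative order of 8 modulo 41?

20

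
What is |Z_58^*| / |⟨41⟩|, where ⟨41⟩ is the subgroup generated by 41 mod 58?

7

The order of 41 must divide φ(58) = φ(2)·φ(29) = 1·28 = 28 = 2^2 · 7.
Divisors of 28: 1, 2, 4, 7, 14, 28.
Test each divisor d:
41^1 ≡ 41
41^2 ≡ 57
41^4 ≡ 1
So ord_58(41) = 4, hence |⟨41⟩| = 4.
[(Z/58Z)^× : ⟨41⟩] = 28/4 = 7.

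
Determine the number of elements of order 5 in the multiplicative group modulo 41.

4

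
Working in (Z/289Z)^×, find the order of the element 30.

68

ord(30) | φ(289) = φ(17^2) = 17·(17−1) = 272 = 2^4 · 17.
Divisors of 272: 1, 2, 4, 8, 16, 17, 34, 68, 136, 272.
Compute 30^d (mod 289) for the divisors d until we hit 1:
30^1 ≡ 30 (mod 289)
30^2 ≡ 33 (mod 289)
30^4 ≡ 222 (mod 289)
30^8 ≡ 154 (mod 289)
30^16 ≡ 18 (mod 289)
30^17 ≡ 251 (mod 289)
30^34 ≡ 288 (mod 289)
30^68 ≡ 1 (mod 289) ✓
Hence ord(30) = 68.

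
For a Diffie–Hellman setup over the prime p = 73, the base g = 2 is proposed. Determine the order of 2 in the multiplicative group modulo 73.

9

The order of 2 must divide φ(73) = 73 − 1 = 72 = 2^3 · 3^2.
Divisors of 72: 1, 2, 3, 4, 6, 8, 9, 12, 18, 24, 36, 72.
Evaluate successive powers at the divisors of 72:
2^1 ≡ 2
2^2 ≡ 4
2^3 ≡ 8
2^4 ≡ 16
2^6 ≡ 64
2^8 ≡ 37
2^9 ≡ 1
Therefore the multiplicative order of 2 modulo 73 is 9.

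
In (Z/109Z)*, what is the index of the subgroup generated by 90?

Since 90 ∈ (Z/109Z)^×, its order divides φ(109) = 109 − 1 = 108 = 2^2 · 3^3.
Divisors of 108: 1, 2, 3, 4, 6, 9, 12, 18, 27, 36, 54, 108.
Test each divisor d:
90^1 ≡ 90 (mod 109)
90^2 ≡ 34 (mod 109)
90^3 ≡ 8 (mod 109)
90^4 ≡ 66 (mod 109)
90^6 ≡ 64 (mod 109)
90^9 ≡ 76 (mod 109)
90^12 ≡ 63 (mod 109)
90^18 ≡ 108 (mod 109)
90^27 ≡ 33 (mod 109)
90^36 ≡ 1 (mod 109) ✓
So ord_109(90) = 36, hence |⟨90⟩| = 36.
The index is φ(109) / ord(90) = 108 / 36 = 3.

3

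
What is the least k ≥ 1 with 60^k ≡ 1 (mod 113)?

28

By Lagrange's theorem, ord_113(60) divides φ(113) = 113 − 1 = 112 = 2^4 · 7.
Divisors of 112: 1, 2, 4, 7, 8, 14, 16, 28, 56, 112.
Compute 60^d (mod 113) for the divisors d until we hit 1:
60^1 ≡ 60 (mod 113)
60^2 ≡ 97 (mod 113)
60^4 ≡ 30 (mod 113)
60^7 ≡ 15 (mod 113)
60^8 ≡ 109 (mod 113)
60^14 ≡ 112 (mod 113)
60^16 ≡ 16 (mod 113)
60^28 ≡ 1 (mod 113) ✓
So ord_113(60) = 28.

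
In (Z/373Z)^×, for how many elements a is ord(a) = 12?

4

φ(373) = 373 − 1 = 372 = 2^2 · 3 · 31.
Since (Z/373Z)^× is cyclic of order 372, the number of elements of order d is φ(d) when d | 372 and 0 otherwise.
12 = 2^2 · 3 divides 372, and φ(12) = 4.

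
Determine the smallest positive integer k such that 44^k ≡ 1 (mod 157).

ord(44) | φ(157) = 157 − 1 = 156 = 2^2 · 3 · 13.
Divisors of 156: 1, 2, 3, 4, 6, 12, 13, 26, 39, 52, 78, 156.
Check 44^d mod 157 for each divisor in increasing order:
44^1 ≡ 44 (mod 157)
44^2 ≡ 52 (mod 157)
44^3 ≡ 90 (mod 157)
44^4 ≡ 35 (mod 157)
44^6 ≡ 93 (mod 157)
44^12 ≡ 14 (mod 157)
44^13 ≡ 145 (mod 157)
44^26 ≡ 144 (mod 157)
44^39 ≡ 156 (mod 157)
44^52 ≡ 12 (mod 157)
44^78 ≡ 1 (mod 157) ✓
So ord_157(44) = 78.

78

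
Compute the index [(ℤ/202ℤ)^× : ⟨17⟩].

Since 17 ∈ (Z/202Z)^×, its order divides φ(202) = φ(2)·φ(101) = 1·100 = 100 = 2^2 · 5^2.
Divisors of 100: 1, 2, 4, 5, 10, 20, 25, 50, 100.
Evaluate successive powers at the divisors of 100:
17^1 ≡ 17
17^2 ≡ 87
17^4 ≡ 95
17^5 ≡ 201
17^10 ≡ 1
So ord_202(17) = 10, hence |⟨17⟩| = 10.
[(Z/202Z)^× : ⟨17⟩] = 100/10 = 10.

10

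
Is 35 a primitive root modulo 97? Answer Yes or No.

φ(97) = 97 − 1 = 96 = 2^5 · 3.
An element g generates (Z/97Z)^× iff g^(96/q) ≢ 1 (mod 97) for each prime q ∈ {2, 3}.
35^48 ≡ 1 (mod 97)  [q = 2: ≡ 1 ✗]
35^32 ≡ 61 (mod 97)  [q = 3: ≢ 1 ✓]
35^48 ≡ 1 shows ord(35) | 48, strictly less than φ(97); not a primitive root.

No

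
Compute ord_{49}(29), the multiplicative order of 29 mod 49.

7

ord(29) | φ(49) = φ(7^2) = 7·(7−1) = 42 = 2 · 3 · 7.
Divisors of 42: 1, 2, 3, 6, 7, 14, 21, 42.
Check 29^d mod 49 for each divisor in increasing order:
29^1 ≡ 29 (mod 49)
29^2 ≡ 8 (mod 49)
29^3 ≡ 36 (mod 49)
29^6 ≡ 22 (mod 49)
29^7 ≡ 1 (mod 49) ✓
So ord_49(29) = 7.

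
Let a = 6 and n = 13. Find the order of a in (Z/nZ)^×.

12

ord(6) | φ(13) = 13 − 1 = 12 = 2^2 · 3.
Divisors of 12: 1, 2, 3, 4, 6, 12.
Evaluate successive powers at the divisors of 12:
6^1 ≡ 6 (mod 13)
6^2 ≡ 10 (mod 13)
6^3 ≡ 8 (mod 13)
6^4 ≡ 9 (mod 13)
6^6 ≡ 12 (mod 13)
6^12 ≡ 1 (mod 13) ✓
So ord_13(6) = 12.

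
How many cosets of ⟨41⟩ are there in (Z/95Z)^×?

Since 41 ∈ (Z/95Z)^×, its order divides φ(95) = φ(5·19) = (5−1)·(19−1) = 4·18 = 72 = 2^3 · 3^2.
Divisors of 72: 1, 2, 3, 4, 6, 8, 9, 12, 18, 24, 36, 72.
Check 41^d mod 95 for each divisor in increasing order:
41^1 ≡ 41
41^2 ≡ 66
41^3 ≡ 46
41^4 ≡ 81
41^6 ≡ 26
41^8 ≡ 6
41^9 ≡ 56
41^12 ≡ 11
41^18 ≡ 1
Thus |⟨41⟩| = ord(41) = 18.
Index = |(Z/95Z)^×| / |⟨41⟩| = 72 / 18 = 4.

4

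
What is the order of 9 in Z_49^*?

21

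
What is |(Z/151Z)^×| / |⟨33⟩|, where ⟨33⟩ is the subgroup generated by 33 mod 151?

25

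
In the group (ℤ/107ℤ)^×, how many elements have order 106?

52

φ(107) = 107 − 1 = 106 = 2 · 53.
In a cyclic group of order 106, there are φ(d) elements of order d for each divisor d of 106, and zero for non-divisors.
106 = 2 · 53 divides 106, and φ(106) = 52.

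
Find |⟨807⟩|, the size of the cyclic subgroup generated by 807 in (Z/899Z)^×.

7

By Lagrange's theorem, ord_899(807) divides φ(899) = φ(29·31) = (29−1)·(31−1) = 28·30 = 840 = 2^3 · 3 · 5 · 7.
Divisors of 840: 1, 2, 3, 4, 5, 6, 7, 8, 10, 12, 14, 15, 20, 21, 24, 28, 30, 35, 40, 42, 56, 60, 70, 84, 105, 120, 140, 168, 210, 280, 420, 840.
Check 807^d mod 899 for each divisor in increasing order:
807^1 ≡ 807
807^2 ≡ 373
807^3 ≡ 745
807^4 ≡ 683
807^5 ≡ 94
807^6 ≡ 342
807^7 ≡ 1
So ord_899(807) = 7.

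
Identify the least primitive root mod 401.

3

φ(401) = 401 − 1 = 400 = 2^4 · 5^2.
Test candidates g = 2, 3, … against the prime factors q ∈ {2, 5} of φ(401): g is a generator iff g^(400/q) ≢ 1 for every such q.
g = 2: 2^200 ≡ 1 — hits 1, so not a primitive root.
g = 3: 3^200 ≡ 400; 3^80 ≡ 72 — none is 1, so 3 is a primitive root.
So 3 is the smallest generator of (Z/401Z)^×.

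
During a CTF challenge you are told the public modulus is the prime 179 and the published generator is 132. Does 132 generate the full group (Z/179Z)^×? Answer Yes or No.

Yes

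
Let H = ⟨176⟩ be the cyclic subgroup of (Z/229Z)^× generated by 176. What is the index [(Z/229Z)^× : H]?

6

The order of 176 must divide φ(229) = 229 − 1 = 228 = 2^2 · 3 · 19.
Divisors of 228: 1, 2, 3, 4, 6, 12, 19, 38, 57, 76, 114, 228.
Check 176^d mod 229 for each divisor in increasing order:
176^1 ≡ 176 (mod 229)
176^2 ≡ 61 (mod 229)
176^3 ≡ 202 (mod 229)
176^4 ≡ 57 (mod 229)
176^6 ≡ 42 (mod 229)
176^12 ≡ 161 (mod 229)
176^19 ≡ 228 (mod 229)
176^38 ≡ 1 (mod 229) ✓
Thus |⟨176⟩| = ord(176) = 38.
Index = |(Z/229Z)^×| / |⟨176⟩| = 228 / 38 = 6.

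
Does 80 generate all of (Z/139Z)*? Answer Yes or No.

No

φ(139) = 139 − 1 = 138 = 2 · 3 · 23.
Test 80^(138/q) mod 139 for each prime factor q of 138:
80^69 ≡ 1 (mod 139)  [q = 2: ≡ 1 ✗]
80^46 ≡ 1 (mod 139)  [q = 3: ≡ 1 ✗]
80^6 ≡ 77 (mod 139)  [q = 23: ≢ 1 ✓]
Since 80^69 ≡ 1, the order of 80 divides 69 < 138, so 80 is not a primitive root.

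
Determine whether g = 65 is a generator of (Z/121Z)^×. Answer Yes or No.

No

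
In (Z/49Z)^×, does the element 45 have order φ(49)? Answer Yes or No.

Yes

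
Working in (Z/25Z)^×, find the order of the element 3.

ord(3) | φ(25) = φ(5^2) = 5·(5−1) = 20 = 2^2 · 5.
Divisors of 20: 1, 2, 4, 5, 10, 20.
Check 3^d mod 25 for each divisor in increasing order:
3^1 ≡ 3 (mod 25)
3^2 ≡ 9 (mod 25)
3^4 ≡ 6 (mod 25)
3^5 ≡ 18 (mod 25)
3^10 ≡ 24 (mod 25)
3^20 ≡ 1 (mod 25) ✓
Hence ord(3) = 20.

20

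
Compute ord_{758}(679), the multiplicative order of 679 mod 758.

The order of 679 must divide φ(758) = φ(2)·φ(379) = 1·378 = 378 = 2 · 3^3 · 7.
Divisors of 378: 1, 2, 3, 6, 7, 9, 14, 18, 21, 27, 42, 54, 63, 126, 189, 378.
Compute 679^d (mod 758) for the divisors d until we hit 1:
679^1 ≡ 679 (mod 758)
679^2 ≡ 177 (mod 758)
679^3 ≡ 419 (mod 758)
679^6 ≡ 463 (mod 758)
679^7 ≡ 565 (mod 758)
679^9 ≡ 707 (mod 758)
679^14 ≡ 107 (mod 758)
679^18 ≡ 327 (mod 758)
679^21 ≡ 573 (mod 758)
679^27 ≡ 757 (mod 758)
679^42 ≡ 115 (mod 758)
679^54 ≡ 1 (mod 758) ✓
So ord_758(679) = 54.

54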